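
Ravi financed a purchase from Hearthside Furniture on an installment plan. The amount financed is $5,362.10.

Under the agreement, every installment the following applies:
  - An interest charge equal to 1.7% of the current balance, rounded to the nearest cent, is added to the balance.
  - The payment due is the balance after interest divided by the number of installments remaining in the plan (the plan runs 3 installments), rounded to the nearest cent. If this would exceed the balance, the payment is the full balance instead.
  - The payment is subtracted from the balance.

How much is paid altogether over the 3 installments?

# | Opening | Interest | Payment | End bal
1 | $5,362.10 | $91.16 | $1,817.75 | $3,635.51
2 | $3,635.51 | $61.80 | $1,848.66 | $1,848.65
3 | $1,848.65 | $31.43 | $1,880.08 | $0.00
Total paid: $5,546.49

$5,546.49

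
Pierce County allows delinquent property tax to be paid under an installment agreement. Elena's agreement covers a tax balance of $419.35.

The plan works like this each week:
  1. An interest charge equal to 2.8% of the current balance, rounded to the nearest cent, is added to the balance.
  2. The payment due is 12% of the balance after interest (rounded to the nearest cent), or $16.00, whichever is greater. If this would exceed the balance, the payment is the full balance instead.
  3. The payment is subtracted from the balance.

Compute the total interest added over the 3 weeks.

Week 1: $419.35 +$11.74 interest = $431.09; pay $51.73 → $379.36
Week 2: $379.36 +$10.62 interest = $389.98; pay $46.80 → $343.18
Week 3: $343.18 +$9.61 interest = $352.79; pay $42.33 → $310.46
Total interest: $11.74 + $10.62 + $9.61 = $31.97

$31.97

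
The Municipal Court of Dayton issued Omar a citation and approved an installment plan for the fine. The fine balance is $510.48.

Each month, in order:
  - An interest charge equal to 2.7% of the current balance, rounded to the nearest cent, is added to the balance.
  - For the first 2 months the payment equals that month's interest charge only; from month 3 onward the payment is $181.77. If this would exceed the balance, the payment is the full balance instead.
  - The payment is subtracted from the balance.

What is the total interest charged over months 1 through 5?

Month 1: opening $510.48; interest $13.78 → $524.26; payment $13.78; balance $510.48
Month 2: opening $510.48; interest $13.78 → $524.26; payment $13.78; balance $510.48
Month 3: opening $510.48; interest $13.78 → $524.26; payment $181.77; balance $342.49
Month 4: opening $342.49; interest $9.25 → $351.74; payment $181.77; balance $169.97
Month 5: opening $169.97; interest $4.59 → $174.56; payment $174.56; balance $0.00
Total interest: $13.78 + $13.78 + $13.78 + $9.25 + $4.59 = $55.18

$55.18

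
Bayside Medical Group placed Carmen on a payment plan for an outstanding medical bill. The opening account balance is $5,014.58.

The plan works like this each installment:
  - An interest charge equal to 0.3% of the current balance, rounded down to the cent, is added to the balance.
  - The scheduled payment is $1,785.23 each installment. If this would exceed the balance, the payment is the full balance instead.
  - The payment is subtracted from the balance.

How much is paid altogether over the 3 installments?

$5,043.75

# | Opening | Interest | Payment | End bal
1 | $5,014.58 | $15.04 | $1,785.23 | $3,244.39
2 | $3,244.39 | $9.73 | $1,785.23 | $1,468.89
3 | $1,468.89 | $4.40 | $1,473.29 | $0.00
Total paid: $5,043.75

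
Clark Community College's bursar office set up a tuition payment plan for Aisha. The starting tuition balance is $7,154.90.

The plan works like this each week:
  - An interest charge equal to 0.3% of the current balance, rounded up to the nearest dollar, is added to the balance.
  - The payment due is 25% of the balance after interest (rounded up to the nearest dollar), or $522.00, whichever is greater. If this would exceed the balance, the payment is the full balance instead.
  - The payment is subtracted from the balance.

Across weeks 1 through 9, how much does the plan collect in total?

$7,237.90

Week 1: opening $7,154.90; interest $22.00 → $7,176.90; payment $1,795.00; balance $5,381.90
Week 2: opening $5,381.90; interest $17.00 → $5,398.90; payment $1,350.00; balance $4,048.90
Week 3: opening $4,048.90; interest $13.00 → $4,061.90; payment $1,016.00; balance $3,045.90
Week 4: opening $3,045.90; interest $10.00 → $3,055.90; payment $764.00; balance $2,291.90
Week 5: opening $2,291.90; interest $7.00 → $2,298.90; payment $575.00; balance $1,723.90
Week 6: opening $1,723.90; interest $6.00 → $1,729.90; payment $522.00; balance $1,207.90
Week 7: opening $1,207.90; interest $4.00 → $1,211.90; payment $522.00; balance $689.90
Week 8: opening $689.90; interest $3.00 → $692.90; payment $522.00; balance $170.90
Week 9: opening $170.90; interest $1.00 → $171.90; payment $171.90; balance $0.00
Total paid: $7,237.90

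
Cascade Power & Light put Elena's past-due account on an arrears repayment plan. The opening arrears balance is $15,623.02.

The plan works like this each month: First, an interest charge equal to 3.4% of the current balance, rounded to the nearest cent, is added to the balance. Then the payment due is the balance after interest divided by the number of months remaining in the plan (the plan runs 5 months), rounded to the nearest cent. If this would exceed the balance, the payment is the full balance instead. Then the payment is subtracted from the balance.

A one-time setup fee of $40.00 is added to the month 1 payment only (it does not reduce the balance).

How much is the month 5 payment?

$3,693.15

Month 1: opening $15,623.02; interest $531.18 → $16,154.20; payment $3,230.84 (+ $40.00 fee); balance $12,923.36
Month 2: opening $12,923.36; interest $439.39 → $13,362.75; payment $3,340.69; balance $10,022.06
Month 3: opening $10,022.06; interest $340.75 → $10,362.81; payment $3,454.27; balance $6,908.54
Month 4: opening $6,908.54; interest $234.89 → $7,143.43; payment $3,571.72; balance $3,571.71
Month 5: opening $3,571.71; interest $121.44 → $3,693.15; payment $3,693.15; balance $0.00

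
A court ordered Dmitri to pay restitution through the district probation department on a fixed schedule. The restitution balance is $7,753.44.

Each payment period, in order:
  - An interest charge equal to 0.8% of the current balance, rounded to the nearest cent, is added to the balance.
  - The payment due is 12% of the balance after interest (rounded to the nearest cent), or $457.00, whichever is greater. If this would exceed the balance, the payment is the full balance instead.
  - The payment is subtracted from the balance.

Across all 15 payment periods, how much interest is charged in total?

$428.33

Payment period 1: $7,753.44 +$62.03 interest = $7,815.47; pay $937.86 → $6,877.61
Payment period 2: $6,877.61 +$55.02 interest = $6,932.63; pay $831.92 → $6,100.71
Payment period 3: $6,100.71 +$48.81 interest = $6,149.52; pay $737.94 → $5,411.58
Payment period 4: $5,411.58 +$43.29 interest = $5,454.87; pay $654.58 → $4,800.29
Payment period 5: $4,800.29 +$38.40 interest = $4,838.69; pay $580.64 → $4,258.05
Payment period 6: $4,258.05 +$34.06 interest = $4,292.11; pay $515.05 → $3,777.06
Payment period 7: $3,777.06 +$30.22 interest = $3,807.28; pay $457.00 → $3,350.28
Payment period 8: $3,350.28 +$26.80 interest = $3,377.08; pay $457.00 → $2,920.08
Payment period 9: $2,920.08 +$23.36 interest = $2,943.44; pay $457.00 → $2,486.44
Payment period 10: $2,486.44 +$19.89 interest = $2,506.33; pay $457.00 → $2,049.33
Payment period 11: $2,049.33 +$16.39 interest = $2,065.72; pay $457.00 → $1,608.72
Payment period 12: $1,608.72 +$12.87 interest = $1,621.59; pay $457.00 → $1,164.59
Payment period 13: $1,164.59 +$9.32 interest = $1,173.91; pay $457.00 → $716.91
Payment period 14: $716.91 +$5.74 interest = $722.65; pay $457.00 → $265.65
Payment period 15: $265.65 +$2.13 interest = $267.78; pay $267.78 → $0.00
Total interest: $62.03 + $55.02 + $48.81 + $43.29 + $38.40 + $34.06 + $30.22 + $26.80 + $23.36 + $19.89 + $16.39 + $12.87 + $9.32 + $5.74 + $2.13 = $428.33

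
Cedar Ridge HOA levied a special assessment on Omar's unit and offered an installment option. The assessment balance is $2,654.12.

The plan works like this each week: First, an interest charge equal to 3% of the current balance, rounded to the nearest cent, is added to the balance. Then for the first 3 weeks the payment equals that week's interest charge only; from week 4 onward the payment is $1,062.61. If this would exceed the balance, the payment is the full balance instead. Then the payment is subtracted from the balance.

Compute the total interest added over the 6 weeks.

Week 1: $2,654.12 +$79.62 interest = $2,733.74; pay $79.62 → $2,654.12
Week 2: $2,654.12 +$79.62 interest = $2,733.74; pay $79.62 → $2,654.12
Week 3: $2,654.12 +$79.62 interest = $2,733.74; pay $79.62 → $2,654.12
Week 4: $2,654.12 +$79.62 interest = $2,733.74; pay $1,062.61 → $1,671.13
Week 5: $1,671.13 +$50.13 interest = $1,721.26; pay $1,062.61 → $658.65
Week 6: $658.65 +$19.76 interest = $678.41; pay $678.41 → $0.00
Total interest: $79.62 + $79.62 + $79.62 + $79.62 + $50.13 + $19.76 = $388.37

$388.37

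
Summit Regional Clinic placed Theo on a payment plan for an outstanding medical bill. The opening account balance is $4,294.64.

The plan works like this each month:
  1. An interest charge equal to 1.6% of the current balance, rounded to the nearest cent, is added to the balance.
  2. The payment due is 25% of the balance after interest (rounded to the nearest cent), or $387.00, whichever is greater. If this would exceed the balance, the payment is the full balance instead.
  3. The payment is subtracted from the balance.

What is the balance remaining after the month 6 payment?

$714.44

Month 1: opening $4,294.64; interest $68.71 → $4,363.35; payment $1,090.84; balance $3,272.51
Month 2: opening $3,272.51; interest $52.36 → $3,324.87; payment $831.22; balance $2,493.65
Month 3: opening $2,493.65; interest $39.90 → $2,533.55; payment $633.39; balance $1,900.16
Month 4: opening $1,900.16; interest $30.40 → $1,930.56; payment $482.64; balance $1,447.92
Month 5: opening $1,447.92; interest $23.17 → $1,471.09; payment $387.00; balance $1,084.09
Month 6: opening $1,084.09; interest $17.35 → $1,101.44; payment $387.00; balance $714.44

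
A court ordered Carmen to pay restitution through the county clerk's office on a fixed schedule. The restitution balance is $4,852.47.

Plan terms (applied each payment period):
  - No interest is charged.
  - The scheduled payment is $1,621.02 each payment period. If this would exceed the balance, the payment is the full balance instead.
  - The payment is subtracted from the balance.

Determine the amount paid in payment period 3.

Payment period 1: $4,852.47 − $1,621.02 → $3,231.45
Payment period 2: $3,231.45 − $1,621.02 → $1,610.43
Payment period 3: $1,610.43 − $1,610.43 → $0.00

$1,610.43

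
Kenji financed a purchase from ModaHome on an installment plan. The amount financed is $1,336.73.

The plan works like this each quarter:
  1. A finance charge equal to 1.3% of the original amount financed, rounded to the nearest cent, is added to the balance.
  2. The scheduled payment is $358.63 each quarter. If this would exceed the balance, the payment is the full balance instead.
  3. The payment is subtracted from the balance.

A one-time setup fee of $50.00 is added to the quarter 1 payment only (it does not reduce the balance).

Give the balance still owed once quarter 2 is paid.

Quarter 1: $1,336.73 +$17.38 interest = $1,354.11; pay $358.63 (+ $50.00 fee) → $995.48
Quarter 2: $995.48 +$17.38 interest = $1,012.86; pay $358.63 → $654.23

$654.23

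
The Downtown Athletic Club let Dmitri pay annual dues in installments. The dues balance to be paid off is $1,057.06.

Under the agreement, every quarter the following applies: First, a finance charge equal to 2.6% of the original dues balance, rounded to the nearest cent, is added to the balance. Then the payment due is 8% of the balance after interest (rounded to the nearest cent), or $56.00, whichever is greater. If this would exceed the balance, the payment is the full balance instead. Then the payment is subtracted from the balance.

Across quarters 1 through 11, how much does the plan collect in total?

$750.47

Quarter 1: $1,057.06 +$27.48 interest = $1,084.54; pay $86.76 → $997.78
Quarter 2: $997.78 +$27.48 interest = $1,025.26; pay $82.02 → $943.24
Quarter 3: $943.24 +$27.48 interest = $970.72; pay $77.66 → $893.06
Quarter 4: $893.06 +$27.48 interest = $920.54; pay $73.64 → $846.90
Quarter 5: $846.90 +$27.48 interest = $874.38; pay $69.95 → $804.43
Quarter 6: $804.43 +$27.48 interest = $831.91; pay $66.55 → $765.36
Quarter 7: $765.36 +$27.48 interest = $792.84; pay $63.43 → $729.41
Quarter 8: $729.41 +$27.48 interest = $756.89; pay $60.55 → $696.34
Quarter 9: $696.34 +$27.48 interest = $723.82; pay $57.91 → $665.91
Quarter 10: $665.91 +$27.48 interest = $693.39; pay $56.00 → $637.39
Quarter 11: $637.39 +$27.48 interest = $664.87; pay $56.00 → $608.87
Total paid: $750.47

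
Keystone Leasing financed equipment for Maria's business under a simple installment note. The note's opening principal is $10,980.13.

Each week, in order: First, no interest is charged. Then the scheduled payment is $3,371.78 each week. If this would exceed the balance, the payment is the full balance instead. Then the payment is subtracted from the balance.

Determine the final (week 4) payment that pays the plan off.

$864.79

Week 1: $10,980.13 − $3,371.78 → $7,608.35
Week 2: $7,608.35 − $3,371.78 → $4,236.57
Week 3: $4,236.57 − $3,371.78 → $864.79
Week 4: $864.79 − $864.79 → $0.00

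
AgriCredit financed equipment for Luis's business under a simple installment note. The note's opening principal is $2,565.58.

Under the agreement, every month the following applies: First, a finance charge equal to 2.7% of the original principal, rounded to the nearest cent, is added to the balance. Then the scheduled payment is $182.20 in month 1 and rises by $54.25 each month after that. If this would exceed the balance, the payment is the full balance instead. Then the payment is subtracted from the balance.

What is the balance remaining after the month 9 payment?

Month 1: $2,565.58 +$69.27 interest = $2,634.85; pay $182.20 → $2,452.65
Month 2: $2,452.65 +$69.27 interest = $2,521.92; pay $236.45 → $2,285.47
Month 3: $2,285.47 +$69.27 interest = $2,354.74; pay $290.70 → $2,064.04
Month 4: $2,064.04 +$69.27 interest = $2,133.31; pay $344.95 → $1,788.36
Month 5: $1,788.36 +$69.27 interest = $1,857.63; pay $399.20 → $1,458.43
Month 6: $1,458.43 +$69.27 interest = $1,527.70; pay $453.45 → $1,074.25
Month 7: $1,074.25 +$69.27 interest = $1,143.52; pay $507.70 → $635.82
Month 8: $635.82 +$69.27 interest = $705.09; pay $561.95 → $143.14
Month 9: $143.14 +$69.27 interest = $212.41; pay $212.41 → $0.00

$0.00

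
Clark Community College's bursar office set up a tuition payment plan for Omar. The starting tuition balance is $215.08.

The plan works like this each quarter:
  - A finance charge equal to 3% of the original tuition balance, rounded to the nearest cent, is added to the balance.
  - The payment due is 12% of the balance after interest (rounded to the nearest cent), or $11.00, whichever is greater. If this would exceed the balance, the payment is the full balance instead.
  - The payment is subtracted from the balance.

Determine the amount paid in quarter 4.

# | Opening | Interest | Payment | End bal
1 | $215.08 | $6.45 | $26.58 | $194.95
2 | $194.95 | $6.45 | $24.17 | $177.23
3 | $177.23 | $6.45 | $22.04 | $161.64
4 | $161.64 | $6.45 | $20.17 | $147.92

$20.17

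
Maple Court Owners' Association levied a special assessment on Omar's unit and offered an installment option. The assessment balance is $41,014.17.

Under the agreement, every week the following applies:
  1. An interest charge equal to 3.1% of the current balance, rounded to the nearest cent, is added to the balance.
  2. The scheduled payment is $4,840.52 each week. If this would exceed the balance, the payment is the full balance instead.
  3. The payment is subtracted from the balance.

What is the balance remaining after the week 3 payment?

$29,971.58

Week 1: opening $41,014.17; interest $1,271.44 → $42,285.61; payment $4,840.52; balance $37,445.09
Week 2: opening $37,445.09; interest $1,160.80 → $38,605.89; payment $4,840.52; balance $33,765.37
Week 3: opening $33,765.37; interest $1,046.73 → $34,812.10; payment $4,840.52; balance $29,971.58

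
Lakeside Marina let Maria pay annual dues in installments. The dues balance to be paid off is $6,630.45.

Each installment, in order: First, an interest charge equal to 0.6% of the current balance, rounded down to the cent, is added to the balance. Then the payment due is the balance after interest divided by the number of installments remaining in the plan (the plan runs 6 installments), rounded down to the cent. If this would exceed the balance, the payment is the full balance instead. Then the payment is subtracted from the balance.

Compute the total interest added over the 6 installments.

# | Opening | Interest | Payment | End bal
1 | $6,630.45 | $39.78 | $1,111.70 | $5,558.53
2 | $5,558.53 | $33.35 | $1,118.37 | $4,473.51
3 | $4,473.51 | $26.84 | $1,125.08 | $3,375.27
4 | $3,375.27 | $20.25 | $1,131.84 | $2,263.68
5 | $2,263.68 | $13.58 | $1,138.63 | $1,138.63
6 | $1,138.63 | $6.83 | $1,145.46 | $0.00
Total interest: $39.78 + $33.35 + $26.84 + $20.25 + $13.58 + $6.83 = $140.63

$140.63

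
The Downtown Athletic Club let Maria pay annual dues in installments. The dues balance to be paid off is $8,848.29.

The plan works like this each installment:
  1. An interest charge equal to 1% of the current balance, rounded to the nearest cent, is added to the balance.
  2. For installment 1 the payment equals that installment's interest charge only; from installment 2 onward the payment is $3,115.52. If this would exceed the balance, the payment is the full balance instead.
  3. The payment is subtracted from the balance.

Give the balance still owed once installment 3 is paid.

# | Opening | Interest | Payment | End bal
1 | $8,848.29 | $88.48 | $88.48 | $8,848.29
2 | $8,848.29 | $88.48 | $3,115.52 | $5,821.25
3 | $5,821.25 | $58.21 | $3,115.52 | $2,763.94

$2,763.94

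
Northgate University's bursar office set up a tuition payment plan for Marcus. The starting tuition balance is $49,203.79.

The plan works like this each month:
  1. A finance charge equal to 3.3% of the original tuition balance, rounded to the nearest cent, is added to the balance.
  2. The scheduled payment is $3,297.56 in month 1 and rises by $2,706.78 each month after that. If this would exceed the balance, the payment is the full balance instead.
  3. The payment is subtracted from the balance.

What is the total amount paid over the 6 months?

$58,946.17

Month 1: $49,203.79 +$1,623.73 interest = $50,827.52; pay $3,297.56 → $47,529.96
Month 2: $47,529.96 +$1,623.73 interest = $49,153.69; pay $6,004.34 → $43,149.35
Month 3: $43,149.35 +$1,623.73 interest = $44,773.08; pay $8,711.12 → $36,061.96
Month 4: $36,061.96 +$1,623.73 interest = $37,685.69; pay $11,417.90 → $26,267.79
Month 5: $26,267.79 +$1,623.73 interest = $27,891.52; pay $14,124.68 → $13,766.84
Month 6: $13,766.84 +$1,623.73 interest = $15,390.57; pay $15,390.57 → $0.00
Total paid: $58,946.17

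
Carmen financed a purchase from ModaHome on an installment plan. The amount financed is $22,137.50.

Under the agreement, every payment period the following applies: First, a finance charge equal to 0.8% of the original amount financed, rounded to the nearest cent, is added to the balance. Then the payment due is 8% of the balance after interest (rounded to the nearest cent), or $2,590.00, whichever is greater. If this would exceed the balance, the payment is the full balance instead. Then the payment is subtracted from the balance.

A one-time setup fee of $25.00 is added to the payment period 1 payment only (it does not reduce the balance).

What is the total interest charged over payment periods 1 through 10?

# | Opening | Interest | Payment | Fee | End bal
1 | $22,137.50 | $177.10 | $2,590.00 | $25.00 | $19,724.60
2 | $19,724.60 | $177.10 | $2,590.00 | — | $17,311.70
3 | $17,311.70 | $177.10 | $2,590.00 | — | $14,898.80
4 | $14,898.80 | $177.10 | $2,590.00 | — | $12,485.90
5 | $12,485.90 | $177.10 | $2,590.00 | — | $10,073.00
6 | $10,073.00 | $177.10 | $2,590.00 | — | $7,660.10
7 | $7,660.10 | $177.10 | $2,590.00 | — | $5,247.20
8 | $5,247.20 | $177.10 | $2,590.00 | — | $2,834.30
9 | $2,834.30 | $177.10 | $2,590.00 | — | $421.40
10 | $421.40 | $177.10 | $598.50 | — | $0.00
Total interest: $177.10 + $177.10 + $177.10 + $177.10 + $177.10 + $177.10 + $177.10 + $177.10 + $177.10 + $177.10 = $1,771.00

$1,771.00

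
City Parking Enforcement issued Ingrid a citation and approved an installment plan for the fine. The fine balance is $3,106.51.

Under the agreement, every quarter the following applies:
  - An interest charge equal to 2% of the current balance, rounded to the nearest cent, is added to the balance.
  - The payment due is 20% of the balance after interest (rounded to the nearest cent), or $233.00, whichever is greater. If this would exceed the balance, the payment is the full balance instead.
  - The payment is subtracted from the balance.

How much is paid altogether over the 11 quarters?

Quarter 1: opening $3,106.51; interest $62.13 → $3,168.64; payment $633.73; balance $2,534.91
Quarter 2: opening $2,534.91; interest $50.70 → $2,585.61; payment $517.12; balance $2,068.49
Quarter 3: opening $2,068.49; interest $41.37 → $2,109.86; payment $421.97; balance $1,687.89
Quarter 4: opening $1,687.89; interest $33.76 → $1,721.65; payment $344.33; balance $1,377.32
Quarter 5: opening $1,377.32; interest $27.55 → $1,404.87; payment $280.97; balance $1,123.90
Quarter 6: opening $1,123.90; interest $22.48 → $1,146.38; payment $233.00; balance $913.38
Quarter 7: opening $913.38; interest $18.27 → $931.65; payment $233.00; balance $698.65
Quarter 8: opening $698.65; interest $13.97 → $712.62; payment $233.00; balance $479.62
Quarter 9: opening $479.62; interest $9.59 → $489.21; payment $233.00; balance $256.21
Quarter 10: opening $256.21; interest $5.12 → $261.33; payment $233.00; balance $28.33
Quarter 11: opening $28.33; interest $0.57 → $28.90; payment $28.90; balance $0.00
Total paid: $3,392.02

$3,392.02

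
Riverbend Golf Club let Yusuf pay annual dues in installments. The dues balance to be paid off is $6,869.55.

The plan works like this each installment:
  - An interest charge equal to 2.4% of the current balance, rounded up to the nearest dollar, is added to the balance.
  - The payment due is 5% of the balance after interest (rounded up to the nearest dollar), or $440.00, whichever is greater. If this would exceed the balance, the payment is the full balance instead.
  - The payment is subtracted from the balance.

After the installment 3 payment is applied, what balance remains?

Installment 1: opening $6,869.55; interest $165.00 → $7,034.55; payment $440.00; balance $6,594.55
Installment 2: opening $6,594.55; interest $159.00 → $6,753.55; payment $440.00; balance $6,313.55
Installment 3: opening $6,313.55; interest $152.00 → $6,465.55; payment $440.00; balance $6,025.55

$6,025.55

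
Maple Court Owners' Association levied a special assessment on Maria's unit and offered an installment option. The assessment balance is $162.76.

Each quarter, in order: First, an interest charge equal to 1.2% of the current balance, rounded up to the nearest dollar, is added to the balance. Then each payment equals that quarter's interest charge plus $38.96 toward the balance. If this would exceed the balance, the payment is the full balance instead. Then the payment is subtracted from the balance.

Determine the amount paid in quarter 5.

$7.92

Quarter 1: $162.76 +$2.00 interest = $164.76; pay $40.96 → $123.80
Quarter 2: $123.80 +$2.00 interest = $125.80; pay $40.96 → $84.84
Quarter 3: $84.84 +$2.00 interest = $86.84; pay $40.96 → $45.88
Quarter 4: $45.88 +$1.00 interest = $46.88; pay $39.96 → $6.92
Quarter 5: $6.92 +$1.00 interest = $7.92; pay $7.92 → $0.00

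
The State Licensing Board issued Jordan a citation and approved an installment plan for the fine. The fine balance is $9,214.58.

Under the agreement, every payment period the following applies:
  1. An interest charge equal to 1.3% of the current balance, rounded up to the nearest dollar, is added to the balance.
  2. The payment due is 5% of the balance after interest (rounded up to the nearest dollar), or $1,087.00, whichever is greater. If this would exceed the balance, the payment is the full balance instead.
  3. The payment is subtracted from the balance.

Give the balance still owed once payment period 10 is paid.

$0.00

# | Opening | Interest | Payment | End bal
1 | $9,214.58 | $120.00 | $1,087.00 | $8,247.58
2 | $8,247.58 | $108.00 | $1,087.00 | $7,268.58
3 | $7,268.58 | $95.00 | $1,087.00 | $6,276.58
4 | $6,276.58 | $82.00 | $1,087.00 | $5,271.58
5 | $5,271.58 | $69.00 | $1,087.00 | $4,253.58
6 | $4,253.58 | $56.00 | $1,087.00 | $3,222.58
7 | $3,222.58 | $42.00 | $1,087.00 | $2,177.58
8 | $2,177.58 | $29.00 | $1,087.00 | $1,119.58
9 | $1,119.58 | $15.00 | $1,087.00 | $47.58
10 | $47.58 | $1.00 | $48.58 | $0.00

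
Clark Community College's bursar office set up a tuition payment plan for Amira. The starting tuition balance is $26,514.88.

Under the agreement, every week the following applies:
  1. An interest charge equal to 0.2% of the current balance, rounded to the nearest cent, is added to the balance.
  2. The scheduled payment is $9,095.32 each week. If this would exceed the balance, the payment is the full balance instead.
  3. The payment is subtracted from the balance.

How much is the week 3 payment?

# | Opening | Interest | Payment | End bal
1 | $26,514.88 | $53.03 | $9,095.32 | $17,472.59
2 | $17,472.59 | $34.95 | $9,095.32 | $8,412.22
3 | $8,412.22 | $16.82 | $8,429.04 | $0.00

$8,429.04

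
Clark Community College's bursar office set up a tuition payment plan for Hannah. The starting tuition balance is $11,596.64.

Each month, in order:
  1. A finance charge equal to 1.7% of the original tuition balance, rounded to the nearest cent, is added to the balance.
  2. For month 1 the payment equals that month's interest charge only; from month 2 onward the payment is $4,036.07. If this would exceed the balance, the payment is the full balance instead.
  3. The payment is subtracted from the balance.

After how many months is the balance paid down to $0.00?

Month 1: opening $11,596.64; interest $197.14 → $11,793.78; payment $197.14; balance $11,596.64
Month 2: opening $11,596.64; interest $197.14 → $11,793.78; payment $4,036.07; balance $7,757.71
Month 3: opening $7,757.71; interest $197.14 → $7,954.85; payment $4,036.07; balance $3,918.78
Month 4: opening $3,918.78; interest $197.14 → $4,115.92; payment $4,036.07; balance $79.85
Month 5: opening $79.85; interest $197.14 → $276.99; payment $276.99; balance $0.00
Balance reaches $0.00 in month 5.

5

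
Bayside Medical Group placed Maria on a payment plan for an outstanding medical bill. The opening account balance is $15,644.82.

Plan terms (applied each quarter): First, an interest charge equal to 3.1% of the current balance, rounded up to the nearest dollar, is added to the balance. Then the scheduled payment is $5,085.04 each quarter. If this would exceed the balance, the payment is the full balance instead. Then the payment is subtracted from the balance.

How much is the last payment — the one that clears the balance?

Quarter 1: $15,644.82 +$485.00 interest = $16,129.82; pay $5,085.04 → $11,044.78
Quarter 2: $11,044.78 +$343.00 interest = $11,387.78; pay $5,085.04 → $6,302.74
Quarter 3: $6,302.74 +$196.00 interest = $6,498.74; pay $5,085.04 → $1,413.70
Quarter 4: $1,413.70 +$44.00 interest = $1,457.70; pay $1,457.70 → $0.00

$1,457.70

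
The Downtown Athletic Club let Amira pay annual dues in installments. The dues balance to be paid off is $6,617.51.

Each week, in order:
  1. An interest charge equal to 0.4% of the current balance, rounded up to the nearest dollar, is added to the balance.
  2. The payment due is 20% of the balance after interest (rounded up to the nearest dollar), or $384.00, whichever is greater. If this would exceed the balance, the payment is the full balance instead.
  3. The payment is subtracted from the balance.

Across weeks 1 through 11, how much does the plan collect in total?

Week 1: opening $6,617.51; interest $27.00 → $6,644.51; payment $1,329.00; balance $5,315.51
Week 2: opening $5,315.51; interest $22.00 → $5,337.51; payment $1,068.00; balance $4,269.51
Week 3: opening $4,269.51; interest $18.00 → $4,287.51; payment $858.00; balance $3,429.51
Week 4: opening $3,429.51; interest $14.00 → $3,443.51; payment $689.00; balance $2,754.51
Week 5: opening $2,754.51; interest $12.00 → $2,766.51; payment $554.00; balance $2,212.51
Week 6: opening $2,212.51; interest $9.00 → $2,221.51; payment $445.00; balance $1,776.51
Week 7: opening $1,776.51; interest $8.00 → $1,784.51; payment $384.00; balance $1,400.51
Week 8: opening $1,400.51; interest $6.00 → $1,406.51; payment $384.00; balance $1,022.51
Week 9: opening $1,022.51; interest $5.00 → $1,027.51; payment $384.00; balance $643.51
Week 10: opening $643.51; interest $3.00 → $646.51; payment $384.00; balance $262.51
Week 11: opening $262.51; interest $2.00 → $264.51; payment $264.51; balance $0.00
Total paid: $6,743.51

$6,743.51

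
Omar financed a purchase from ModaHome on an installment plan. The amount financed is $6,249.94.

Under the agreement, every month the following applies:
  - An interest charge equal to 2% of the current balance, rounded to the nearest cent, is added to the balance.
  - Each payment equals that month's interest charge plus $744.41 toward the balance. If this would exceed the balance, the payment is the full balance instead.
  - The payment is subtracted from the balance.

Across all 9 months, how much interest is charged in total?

$589.01

Month 1: $6,249.94 +$125.00 interest = $6,374.94; pay $869.41 → $5,505.53
Month 2: $5,505.53 +$110.11 interest = $5,615.64; pay $854.52 → $4,761.12
Month 3: $4,761.12 +$95.22 interest = $4,856.34; pay $839.63 → $4,016.71
Month 4: $4,016.71 +$80.33 interest = $4,097.04; pay $824.74 → $3,272.30
Month 5: $3,272.30 +$65.45 interest = $3,337.75; pay $809.86 → $2,527.89
Month 6: $2,527.89 +$50.56 interest = $2,578.45; pay $794.97 → $1,783.48
Month 7: $1,783.48 +$35.67 interest = $1,819.15; pay $780.08 → $1,039.07
Month 8: $1,039.07 +$20.78 interest = $1,059.85; pay $765.19 → $294.66
Month 9: $294.66 +$5.89 interest = $300.55; pay $300.55 → $0.00
Total interest: $125.00 + $110.11 + $95.22 + $80.33 + $65.45 + $50.56 + $35.67 + $20.78 + $5.89 = $589.01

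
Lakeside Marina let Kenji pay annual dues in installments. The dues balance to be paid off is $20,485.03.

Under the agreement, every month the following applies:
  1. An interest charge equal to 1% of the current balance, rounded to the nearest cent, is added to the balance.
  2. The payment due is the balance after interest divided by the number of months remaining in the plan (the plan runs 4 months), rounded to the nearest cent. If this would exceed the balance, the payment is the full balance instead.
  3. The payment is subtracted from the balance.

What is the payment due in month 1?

Month 1: opening $20,485.03; interest $204.85 → $20,689.88; payment $5,172.47; balance $15,517.41

$5,172.47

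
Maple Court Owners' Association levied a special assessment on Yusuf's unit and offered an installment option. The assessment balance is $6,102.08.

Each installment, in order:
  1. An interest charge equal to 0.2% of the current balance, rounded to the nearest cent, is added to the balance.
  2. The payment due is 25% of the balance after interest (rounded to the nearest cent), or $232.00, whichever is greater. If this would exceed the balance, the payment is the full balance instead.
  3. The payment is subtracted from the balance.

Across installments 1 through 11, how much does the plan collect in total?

Installment 1: $6,102.08 +$12.20 interest = $6,114.28; pay $1,528.57 → $4,585.71
Installment 2: $4,585.71 +$9.17 interest = $4,594.88; pay $1,148.72 → $3,446.16
Installment 3: $3,446.16 +$6.89 interest = $3,453.05; pay $863.26 → $2,589.79
Installment 4: $2,589.79 +$5.18 interest = $2,594.97; pay $648.74 → $1,946.23
Installment 5: $1,946.23 +$3.89 interest = $1,950.12; pay $487.53 → $1,462.59
Installment 6: $1,462.59 +$2.93 interest = $1,465.52; pay $366.38 → $1,099.14
Installment 7: $1,099.14 +$2.20 interest = $1,101.34; pay $275.34 → $826.00
Installment 8: $826.00 +$1.65 interest = $827.65; pay $232.00 → $595.65
Installment 9: $595.65 +$1.19 interest = $596.84; pay $232.00 → $364.84
Installment 10: $364.84 +$0.73 interest = $365.57; pay $232.00 → $133.57
Installment 11: $133.57 +$0.27 interest = $133.84; pay $133.84 → $0.00
Total paid: $6,148.38

$6,148.38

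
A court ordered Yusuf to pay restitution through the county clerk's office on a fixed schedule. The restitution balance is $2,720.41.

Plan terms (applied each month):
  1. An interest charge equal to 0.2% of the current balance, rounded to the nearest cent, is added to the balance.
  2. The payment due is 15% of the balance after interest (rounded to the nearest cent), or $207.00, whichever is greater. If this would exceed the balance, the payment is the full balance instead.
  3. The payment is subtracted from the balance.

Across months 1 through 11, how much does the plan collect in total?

$2,749.13

Month 1: $2,720.41 +$5.44 interest = $2,725.85; pay $408.88 → $2,316.97
Month 2: $2,316.97 +$4.63 interest = $2,321.60; pay $348.24 → $1,973.36
Month 3: $1,973.36 +$3.95 interest = $1,977.31; pay $296.60 → $1,680.71
Month 4: $1,680.71 +$3.36 interest = $1,684.07; pay $252.61 → $1,431.46
Month 5: $1,431.46 +$2.86 interest = $1,434.32; pay $215.15 → $1,219.17
Month 6: $1,219.17 +$2.44 interest = $1,221.61; pay $207.00 → $1,014.61
Month 7: $1,014.61 +$2.03 interest = $1,016.64; pay $207.00 → $809.64
Month 8: $809.64 +$1.62 interest = $811.26; pay $207.00 → $604.26
Month 9: $604.26 +$1.21 interest = $605.47; pay $207.00 → $398.47
Month 10: $398.47 +$0.80 interest = $399.27; pay $207.00 → $192.27
Month 11: $192.27 +$0.38 interest = $192.65; pay $192.65 → $0.00
Total paid: $2,749.13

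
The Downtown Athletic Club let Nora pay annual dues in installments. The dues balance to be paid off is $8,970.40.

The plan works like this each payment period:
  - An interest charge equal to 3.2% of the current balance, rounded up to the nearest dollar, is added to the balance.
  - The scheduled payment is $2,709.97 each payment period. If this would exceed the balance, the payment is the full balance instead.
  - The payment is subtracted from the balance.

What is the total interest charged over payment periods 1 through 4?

# | Opening | Interest | Payment | End bal
1 | $8,970.40 | $288.00 | $2,709.97 | $6,548.43
2 | $6,548.43 | $210.00 | $2,709.97 | $4,048.46
3 | $4,048.46 | $130.00 | $2,709.97 | $1,468.49
4 | $1,468.49 | $47.00 | $1,515.49 | $0.00
Total interest: $288.00 + $210.00 + $130.00 + $47.00 = $675.00

$675.00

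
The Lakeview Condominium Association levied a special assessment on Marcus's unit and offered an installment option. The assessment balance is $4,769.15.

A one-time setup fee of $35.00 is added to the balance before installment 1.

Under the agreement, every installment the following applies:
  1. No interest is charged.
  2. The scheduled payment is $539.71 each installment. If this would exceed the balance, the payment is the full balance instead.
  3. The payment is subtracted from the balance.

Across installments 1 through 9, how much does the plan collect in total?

$4,804.15

# | Opening | Payment | End bal
1 | $4,804.15 | $539.71 | $4,264.44
2 | $4,264.44 | $539.71 | $3,724.73
3 | $3,724.73 | $539.71 | $3,185.02
4 | $3,185.02 | $539.71 | $2,645.31
5 | $2,645.31 | $539.71 | $2,105.60
6 | $2,105.60 | $539.71 | $1,565.89
7 | $1,565.89 | $539.71 | $1,026.18
8 | $1,026.18 | $539.71 | $486.47
9 | $486.47 | $486.47 | $0.00
Total paid: $4,804.15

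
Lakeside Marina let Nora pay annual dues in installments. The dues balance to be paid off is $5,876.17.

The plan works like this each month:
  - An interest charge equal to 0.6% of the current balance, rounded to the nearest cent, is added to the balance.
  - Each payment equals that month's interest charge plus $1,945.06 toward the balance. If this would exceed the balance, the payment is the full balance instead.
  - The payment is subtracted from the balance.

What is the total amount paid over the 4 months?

Month 1: opening $5,876.17; interest $35.26 → $5,911.43; payment $1,980.32; balance $3,931.11
Month 2: opening $3,931.11; interest $23.59 → $3,954.70; payment $1,968.65; balance $1,986.05
Month 3: opening $1,986.05; interest $11.92 → $1,997.97; payment $1,956.98; balance $40.99
Month 4: opening $40.99; interest $0.25 → $41.24; payment $41.24; balance $0.00
Total paid: $5,947.19

$5,947.19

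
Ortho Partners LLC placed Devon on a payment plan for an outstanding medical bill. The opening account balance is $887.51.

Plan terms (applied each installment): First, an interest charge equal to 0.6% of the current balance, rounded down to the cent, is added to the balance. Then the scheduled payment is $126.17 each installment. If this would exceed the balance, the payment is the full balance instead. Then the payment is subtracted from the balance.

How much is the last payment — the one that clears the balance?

# | Opening | Interest | Payment | End bal
1 | $887.51 | $5.32 | $126.17 | $766.66
2 | $766.66 | $4.59 | $126.17 | $645.08
3 | $645.08 | $3.87 | $126.17 | $522.78
4 | $522.78 | $3.13 | $126.17 | $399.74
5 | $399.74 | $2.39 | $126.17 | $275.96
6 | $275.96 | $1.65 | $126.17 | $151.44
7 | $151.44 | $0.90 | $126.17 | $26.17
8 | $26.17 | $0.15 | $26.32 | $0.00

$26.32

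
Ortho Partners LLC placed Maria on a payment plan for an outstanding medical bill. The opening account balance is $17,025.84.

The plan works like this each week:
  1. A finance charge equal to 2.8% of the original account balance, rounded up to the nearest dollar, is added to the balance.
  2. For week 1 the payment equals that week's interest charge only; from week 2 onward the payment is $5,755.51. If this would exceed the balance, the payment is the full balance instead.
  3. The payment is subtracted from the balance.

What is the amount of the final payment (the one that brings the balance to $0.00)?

$1,667.31

# | Opening | Interest | Payment | End bal
1 | $17,025.84 | $477.00 | $477.00 | $17,025.84
2 | $17,025.84 | $477.00 | $5,755.51 | $11,747.33
3 | $11,747.33 | $477.00 | $5,755.51 | $6,468.82
4 | $6,468.82 | $477.00 | $5,755.51 | $1,190.31
5 | $1,190.31 | $477.00 | $1,667.31 | $0.00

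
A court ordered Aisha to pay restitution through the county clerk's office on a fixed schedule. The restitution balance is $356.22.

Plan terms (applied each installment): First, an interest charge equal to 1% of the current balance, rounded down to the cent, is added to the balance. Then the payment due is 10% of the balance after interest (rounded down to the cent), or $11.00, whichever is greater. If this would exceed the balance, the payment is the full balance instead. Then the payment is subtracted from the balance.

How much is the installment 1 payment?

$35.97

Installment 1: opening $356.22; interest $3.56 → $359.78; payment $35.97; balance $323.81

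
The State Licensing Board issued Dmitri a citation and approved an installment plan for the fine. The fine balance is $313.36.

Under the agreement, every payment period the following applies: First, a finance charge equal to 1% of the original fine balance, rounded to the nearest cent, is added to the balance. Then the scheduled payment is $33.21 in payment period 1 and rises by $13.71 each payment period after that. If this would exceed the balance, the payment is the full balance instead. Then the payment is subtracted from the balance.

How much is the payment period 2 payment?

# | Opening | Interest | Payment | End bal
1 | $313.36 | $3.13 | $33.21 | $283.28
2 | $283.28 | $3.13 | $46.92 | $239.49

$46.92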